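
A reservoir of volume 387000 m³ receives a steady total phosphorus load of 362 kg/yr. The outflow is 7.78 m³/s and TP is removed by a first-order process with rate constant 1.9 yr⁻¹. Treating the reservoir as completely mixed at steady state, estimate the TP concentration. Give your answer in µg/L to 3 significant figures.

1.47 µg/L

Outflow Q = 7.78 m³/s × 3.156e+07 s/yr = 2.455e+08 m³/yr.
Steady-state CSTR mass balance: W = Q·C + k·V·C, so C = W/(Q + kV).
Q + kV = 2.455e+08 + 1.9·387000 = 2.463e+08 m³/yr.
C = 362/2.463e+08 = 1.47e-06 kg/m³ = 0.00147 mg/L = 1.47 µg/L.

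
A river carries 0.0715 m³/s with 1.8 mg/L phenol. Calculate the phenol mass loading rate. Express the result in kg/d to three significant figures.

Mass flux = Q·C = 0.0715 m³/s × 1.8 g/m³ = 0.1287 g/s.
= 0.1287 g/s × 86.4 = 11.12 kg/d.

11.1 kg/d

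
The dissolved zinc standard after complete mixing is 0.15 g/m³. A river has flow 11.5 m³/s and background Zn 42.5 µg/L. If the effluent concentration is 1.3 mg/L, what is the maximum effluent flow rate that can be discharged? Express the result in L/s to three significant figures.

42.5 µg/L = 0.0425 mg/L.
Mass balance at complete mixing: C_std·(Q_w + Q_r) = Q_w·C_e + Q_r·C_b.
Rearranging, Q_w = Q_r·(C_std − C_b)/(C_e − C_std) = 11.5·(0.15 − 0.0425) / (1.3 − 0.15) = 1.075 m³/s.
= 1075 L/s.

1070 L/s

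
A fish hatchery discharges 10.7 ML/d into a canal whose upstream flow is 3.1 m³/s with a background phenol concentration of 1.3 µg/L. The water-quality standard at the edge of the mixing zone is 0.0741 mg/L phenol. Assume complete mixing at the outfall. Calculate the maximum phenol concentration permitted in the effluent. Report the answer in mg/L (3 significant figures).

1.90 mg/L

10.7 ML/d = 0.1238 m³/s.
1.3 µg/L = 0.0013 mg/L.
Mass balance: 0.0741·3.224 = 0.1238·Cₑ + 3.1·0.0013.
Cₑ = (0.2389 − 0.00403) / 0.1238 = 1.896 mg/L.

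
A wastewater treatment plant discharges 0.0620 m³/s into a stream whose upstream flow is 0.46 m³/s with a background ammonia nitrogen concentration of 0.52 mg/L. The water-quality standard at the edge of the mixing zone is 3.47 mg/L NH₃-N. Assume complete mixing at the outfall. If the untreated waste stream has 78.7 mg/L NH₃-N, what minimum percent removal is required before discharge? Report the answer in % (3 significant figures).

Mass balance: 3.47·0.522 = 0.062·Cₑ + 0.46·0.52.
Cₑ = (1.811 − 0.2392) / 0.062 = 25.36 mg/L.
Required removal = 1 − 25.36/78.7 = 67.78 %.

67.8 %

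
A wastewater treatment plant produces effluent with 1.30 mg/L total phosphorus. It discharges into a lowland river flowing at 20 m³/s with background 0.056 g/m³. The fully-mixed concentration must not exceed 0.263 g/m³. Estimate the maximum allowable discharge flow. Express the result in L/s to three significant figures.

3990 L/s

Mass balance at complete mixing: C_std·(Q_w + Q_r) = Q_w·C_e + Q_r·C_b.
Rearranging, Q_w = Q_r·(C_std − C_b)/(C_e − C_std) = 20·(0.263 − 0.056) / (1.3 − 0.263) = 3.992 m³/s.
= 3992 L/s.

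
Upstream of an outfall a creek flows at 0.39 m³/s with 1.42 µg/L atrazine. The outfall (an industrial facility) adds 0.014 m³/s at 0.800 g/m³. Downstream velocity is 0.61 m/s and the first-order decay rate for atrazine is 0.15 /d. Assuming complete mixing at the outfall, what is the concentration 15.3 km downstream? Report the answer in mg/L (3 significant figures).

0.0279 mg/L

1.42 µg/L = 0.00142 mg/L.
After complete mixing, C₀ = (0.014·0.8 + 0.39·0.00142) / 0.404 = 0.02909 mg/L.
Travel time t = 1.53e+04 m / 0.61 m/s = 2.508e+04 s = 0.2903 d.
C = 0.02909·exp(−0.15·0.2903) = 0.02909·0.9574 = 0.02785 mg/L.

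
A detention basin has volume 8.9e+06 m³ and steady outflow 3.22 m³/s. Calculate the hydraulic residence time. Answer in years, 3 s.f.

Q = 3.22 m³/s × 3.156e+07 s/yr = 1.016e+08 m³/yr.
Hydraulic residence time τ = V/Q = 8.9e+06/1.016e+08 = 0.08759 yr.

0.0876 yr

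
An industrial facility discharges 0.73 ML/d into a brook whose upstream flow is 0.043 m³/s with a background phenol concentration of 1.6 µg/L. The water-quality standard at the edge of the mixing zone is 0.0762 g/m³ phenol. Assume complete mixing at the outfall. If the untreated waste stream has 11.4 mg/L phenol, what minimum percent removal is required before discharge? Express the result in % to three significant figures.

0.73 ML/d = 0.008449 m³/s.
1.6 µg/L = 0.0016 mg/L.
Mass balance: 0.0762·0.05145 = 0.008449·Cₑ + 0.043·0.0016.
Cₑ = (0.00392 − 6.88e-05) / 0.008449 = 0.4559 mg/L.
Required removal = 1 − 0.4559/11.4 = 96 %.

96.0 %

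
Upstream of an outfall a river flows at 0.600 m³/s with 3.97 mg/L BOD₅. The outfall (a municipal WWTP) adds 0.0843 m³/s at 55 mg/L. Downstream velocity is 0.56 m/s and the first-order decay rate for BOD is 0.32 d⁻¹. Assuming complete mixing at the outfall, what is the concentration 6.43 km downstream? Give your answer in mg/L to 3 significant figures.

After complete mixing, C₀ = (0.0843·55 + 0.6·3.97) / 0.6843 = 10.26 mg/L.
Travel time t = 6430 m / 0.56 m/s = 1.148e+04 s = 0.1329 d.
C = 10.26·exp(−0.32·0.1329) = 10.26·0.9584 = 9.829 mg/L.

9.83 mg/L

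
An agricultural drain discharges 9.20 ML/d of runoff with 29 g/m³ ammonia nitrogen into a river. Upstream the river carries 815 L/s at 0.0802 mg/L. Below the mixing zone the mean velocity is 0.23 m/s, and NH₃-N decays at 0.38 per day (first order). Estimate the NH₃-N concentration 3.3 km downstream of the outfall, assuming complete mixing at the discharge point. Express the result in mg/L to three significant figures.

3.21 mg/L

9.20 ML/d = 0.1065 m³/s.
815 L/s = 0.815 m³/s.
After complete mixing, C₀ = (0.1065·29 + 0.815·0.0802) / 0.9215 = 3.422 mg/L.
Travel time t = 3300 m / 0.23 m/s = 1.435e+04 s = 0.1661 d.
C = 3.422·exp(−0.38·0.1661) = 3.422·0.9388 = 3.213 mg/L.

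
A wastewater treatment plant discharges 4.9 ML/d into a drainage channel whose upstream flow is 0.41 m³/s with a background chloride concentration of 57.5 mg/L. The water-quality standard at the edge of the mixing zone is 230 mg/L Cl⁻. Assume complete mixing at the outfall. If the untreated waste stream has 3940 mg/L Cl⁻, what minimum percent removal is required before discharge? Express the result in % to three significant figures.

4.9 ML/d = 0.05671 m³/s.
Mass balance: 230·0.4667 = 0.05671·Cₑ + 0.41·57.5.
Cₑ = (107.3 − 23.57) / 0.05671 = 1477 mg/L.
Required removal = 1 − 1477/3940 = 62.51 %.

62.5 %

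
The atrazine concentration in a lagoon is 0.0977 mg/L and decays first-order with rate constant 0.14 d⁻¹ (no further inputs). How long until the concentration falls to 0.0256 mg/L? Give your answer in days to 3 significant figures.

9.57 d

t = ln(C₀/C)/k = ln(0.0977/0.0256)/0.14 = 1.339/0.14 = 9.566 d.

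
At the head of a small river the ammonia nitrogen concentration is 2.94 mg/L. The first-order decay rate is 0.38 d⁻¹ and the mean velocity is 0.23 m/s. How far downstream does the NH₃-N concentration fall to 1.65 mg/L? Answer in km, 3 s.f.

From C = C₀·e^(−kt), t = ln(C₀/C)/k = ln(2.94/1.65)/0.38 = 0.5776/0.38 = 1.52 d.
Distance = v·t = 0.23 m/s × 1.313e+05 s = 3.021e+04 m = 30.21 km.

30.2 km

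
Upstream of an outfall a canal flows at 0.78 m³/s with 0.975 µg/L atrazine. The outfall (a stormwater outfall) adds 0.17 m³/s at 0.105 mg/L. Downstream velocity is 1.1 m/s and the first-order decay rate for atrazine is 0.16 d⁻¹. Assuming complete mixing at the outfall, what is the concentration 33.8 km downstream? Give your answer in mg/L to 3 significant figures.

0.975 µg/L = 0.000975 mg/L.
After complete mixing, C₀ = (0.17·0.105 + 0.78·0.000975) / 0.95 = 0.01959 mg/L.
Travel time t = 3.38e+04 m / 1.1 m/s = 3.073e+04 s = 0.3556 d.
C = 0.01959·exp(−0.16·0.3556) = 0.01959·0.9447 = 0.01851 mg/L.

0.0185 mg/L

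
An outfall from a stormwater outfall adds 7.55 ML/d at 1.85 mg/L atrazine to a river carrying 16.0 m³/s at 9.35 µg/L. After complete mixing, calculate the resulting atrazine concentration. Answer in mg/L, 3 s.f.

7.55 ML/d = 0.08738 m³/s.
9.35 µg/L = 0.00935 mg/L.
By mass balance at complete mixing, C = (0.08738·1.85 + 16·0.00935) / (0.08738 + 16) = 0.3113/16.09 = 0.01935 mg/L.

0.0193 mg/L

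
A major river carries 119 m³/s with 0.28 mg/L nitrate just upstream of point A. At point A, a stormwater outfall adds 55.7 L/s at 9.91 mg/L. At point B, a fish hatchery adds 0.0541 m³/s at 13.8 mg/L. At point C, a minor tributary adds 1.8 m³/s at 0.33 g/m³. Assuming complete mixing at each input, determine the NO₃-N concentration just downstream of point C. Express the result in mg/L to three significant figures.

55.7 L/s = 0.0557 m³/s.
After input A: C = (119·0.28 + 0.0557·9.91) / 119.1 = 0.2845 mg/L.
After input B: C = (119.1·0.2845 + 0.0541·13.8) / 119.1 = 0.2906 mg/L.
After input C: C = (119.1·0.2906 + 1.8·0.33) / 120.9 = 0.2912 mg/L.

0.291 mg/L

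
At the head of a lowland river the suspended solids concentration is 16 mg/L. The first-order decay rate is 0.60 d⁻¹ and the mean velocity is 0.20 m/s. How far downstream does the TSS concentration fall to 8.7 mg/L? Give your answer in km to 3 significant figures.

From C = C₀·e^(−kt), t = ln(C₀/C)/k = ln(16/8.7)/0.60 = 0.6093/0.60 = 1.015 d.
Distance = v·t = 0.20 m/s × 8.773e+04 s = 1.755e+04 m = 17.55 km.

17.5 km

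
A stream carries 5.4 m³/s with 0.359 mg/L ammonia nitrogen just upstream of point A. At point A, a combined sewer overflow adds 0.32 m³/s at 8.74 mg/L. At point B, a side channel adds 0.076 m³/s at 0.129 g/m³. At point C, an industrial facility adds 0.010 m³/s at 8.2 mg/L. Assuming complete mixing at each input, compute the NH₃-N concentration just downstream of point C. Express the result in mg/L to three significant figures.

After input A: C = (5.4·0.359 + 0.32·8.74) / 5.72 = 0.8279 mg/L.
After input B: C = (5.72·0.8279 + 0.076·0.129) / 5.796 = 0.8187 mg/L.
After input C: C = (5.796·0.8187 + 0.01·8.2) / 5.806 = 0.8314 mg/L.

0.831 mg/L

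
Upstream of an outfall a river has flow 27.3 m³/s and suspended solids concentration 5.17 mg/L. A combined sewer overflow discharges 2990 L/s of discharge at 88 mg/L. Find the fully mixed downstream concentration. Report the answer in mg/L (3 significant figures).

2990 L/s = 2.99 m³/s.
Flow-weighted mixing gives C = (2.99·88 + 27.3·5.17) / (2.99 + 27.3) = 404.3/30.29 = 13.35 mg/L.

13.3 mg/L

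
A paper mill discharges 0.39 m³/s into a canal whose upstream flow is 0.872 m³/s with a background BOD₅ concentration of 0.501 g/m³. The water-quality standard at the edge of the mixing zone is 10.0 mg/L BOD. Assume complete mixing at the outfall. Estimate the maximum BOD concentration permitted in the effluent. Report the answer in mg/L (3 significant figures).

31.2 mg/L

Mass balance: 10·1.262 = 0.39·Cₑ + 0.872·0.501.
Cₑ = (12.62 − 0.4369) / 0.39 = 31.24 mg/L.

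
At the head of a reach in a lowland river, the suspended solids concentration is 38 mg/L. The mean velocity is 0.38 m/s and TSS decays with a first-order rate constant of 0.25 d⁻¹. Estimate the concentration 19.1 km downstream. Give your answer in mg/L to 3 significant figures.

32.9 mg/L

Travel time t = 19.1 km / 0.38 m/s = 1.91e+04/0.38 = 5.026e+04 s = 0.5817 d.
First-order decay: C = 38·exp(−0.25·0.5817) = 38·0.8646 = 32.86 mg/L.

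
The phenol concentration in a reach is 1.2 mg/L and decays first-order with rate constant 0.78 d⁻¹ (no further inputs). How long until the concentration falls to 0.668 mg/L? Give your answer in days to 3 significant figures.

t = ln(C₀/C)/k = ln(1.2/0.668)/0.78 = 0.5858/0.78 = 0.751 d.

0.751 d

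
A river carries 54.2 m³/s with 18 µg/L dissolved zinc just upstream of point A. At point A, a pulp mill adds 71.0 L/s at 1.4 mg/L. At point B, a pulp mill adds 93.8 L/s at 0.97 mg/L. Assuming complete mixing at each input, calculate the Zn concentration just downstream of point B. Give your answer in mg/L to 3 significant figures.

0.0214 mg/L

18 µg/L = 0.018 mg/L.
71.0 L/s = 0.071 m³/s.
After input A: C = (54.2·0.018 + 0.071·1.4) / 54.27 = 0.01981 mg/L.
93.8 L/s = 0.0938 m³/s.
After input B: C = (54.27·0.01981 + 0.0938·0.97) / 54.36 = 0.02145 mg/L.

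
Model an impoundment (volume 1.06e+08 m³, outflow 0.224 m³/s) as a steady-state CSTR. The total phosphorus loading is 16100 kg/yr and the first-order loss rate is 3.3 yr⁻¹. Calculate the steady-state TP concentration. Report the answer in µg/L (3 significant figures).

45.1 µg/L

Outflow Q = 0.224 m³/s × 3.156e+07 s/yr = 7.069e+06 m³/yr.
Steady-state CSTR mass balance: W = Q·C + k·V·C, so C = W/(Q + kV).
Q + kV = 7.069e+06 + 3.3·1.06e+08 = 3.569e+08 m³/yr.
C = 16100/3.569e+08 = 4.511e-05 kg/m³ = 0.04511 mg/L = 45.11 µg/L.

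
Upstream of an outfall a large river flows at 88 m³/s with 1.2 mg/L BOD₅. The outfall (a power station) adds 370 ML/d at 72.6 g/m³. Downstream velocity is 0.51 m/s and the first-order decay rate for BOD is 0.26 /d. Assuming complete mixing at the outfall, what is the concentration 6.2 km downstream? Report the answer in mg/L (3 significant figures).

370 ML/d = 4.282 m³/s.
After complete mixing, C₀ = (4.282·72.6 + 88·1.2) / 92.28 = 4.513 mg/L.
Travel time t = 6200 m / 0.51 m/s = 1.216e+04 s = 0.1407 d.
C = 4.513·exp(−0.26·0.1407) = 4.513·0.9641 = 4.351 mg/L.

4.35 mg/L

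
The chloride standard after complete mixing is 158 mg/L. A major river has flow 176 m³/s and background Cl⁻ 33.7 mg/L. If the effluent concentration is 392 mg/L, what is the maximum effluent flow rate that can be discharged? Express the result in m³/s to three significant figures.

Mass balance at complete mixing: C_std·(Q_w + Q_r) = Q_w·C_e + Q_r·C_b.
Rearranging, Q_w = Q_r·(C_std − C_b)/(C_e − C_std) = 176·(158 − 33.7) / (392 − 158) = 93.49 m³/s.

93.5 m³/s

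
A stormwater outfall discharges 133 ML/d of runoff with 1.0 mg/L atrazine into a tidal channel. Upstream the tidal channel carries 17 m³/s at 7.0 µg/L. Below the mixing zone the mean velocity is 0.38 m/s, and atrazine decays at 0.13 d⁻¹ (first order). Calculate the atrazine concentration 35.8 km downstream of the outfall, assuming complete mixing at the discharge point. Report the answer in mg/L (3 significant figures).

0.0776 mg/L

133 ML/d = 1.539 m³/s.
7.0 µg/L = 0.007 mg/L.
After complete mixing, C₀ = (1.539·1 + 17·0.007) / 18.54 = 0.08945 mg/L.
Travel time t = 3.58e+04 m / 0.38 m/s = 9.421e+04 s = 1.09 d.
C = 0.08945·exp(−0.13·1.09) = 0.08945·0.8678 = 0.07763 mg/L.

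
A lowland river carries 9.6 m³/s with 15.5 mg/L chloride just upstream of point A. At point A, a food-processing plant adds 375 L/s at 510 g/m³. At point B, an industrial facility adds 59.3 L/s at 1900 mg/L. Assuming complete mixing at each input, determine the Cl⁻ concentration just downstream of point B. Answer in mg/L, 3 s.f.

375 L/s = 0.375 m³/s.
After input A: C = (9.6·15.5 + 0.375·510) / 9.975 = 34.09 mg/L.
59.3 L/s = 0.0593 m³/s.
After input B: C = (9.975·34.09 + 0.0593·1900) / 10.03 = 45.12 mg/L.

45.1 mg/L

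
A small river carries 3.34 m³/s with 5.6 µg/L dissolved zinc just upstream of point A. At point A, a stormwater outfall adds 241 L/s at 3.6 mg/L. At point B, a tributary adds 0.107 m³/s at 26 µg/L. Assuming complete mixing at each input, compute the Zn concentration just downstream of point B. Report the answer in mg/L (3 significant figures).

5.6 µg/L = 0.0056 mg/L.
241 L/s = 0.241 m³/s.
After input A: C = (3.34·0.0056 + 0.241·3.6) / 3.581 = 0.2475 mg/L.
26 µg/L = 0.026 mg/L.
After input B: C = (3.581·0.2475 + 0.107·0.026) / 3.688 = 0.2411 mg/L.

0.241 mg/L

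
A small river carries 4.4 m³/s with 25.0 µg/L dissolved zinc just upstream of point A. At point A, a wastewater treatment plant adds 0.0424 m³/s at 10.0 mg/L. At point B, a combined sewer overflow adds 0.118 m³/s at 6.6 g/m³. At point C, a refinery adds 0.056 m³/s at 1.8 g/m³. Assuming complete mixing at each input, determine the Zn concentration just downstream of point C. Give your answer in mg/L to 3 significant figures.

25.0 µg/L = 0.025 mg/L.
After input A: C = (4.4·0.025 + 0.0424·10) / 4.442 = 0.1202 mg/L.
After input B: C = (4.442·0.1202 + 0.118·6.6) / 4.56 = 0.2879 mg/L.
After input C: C = (4.56·0.2879 + 0.056·1.8) / 4.616 = 0.3062 mg/L.

0.306 mg/L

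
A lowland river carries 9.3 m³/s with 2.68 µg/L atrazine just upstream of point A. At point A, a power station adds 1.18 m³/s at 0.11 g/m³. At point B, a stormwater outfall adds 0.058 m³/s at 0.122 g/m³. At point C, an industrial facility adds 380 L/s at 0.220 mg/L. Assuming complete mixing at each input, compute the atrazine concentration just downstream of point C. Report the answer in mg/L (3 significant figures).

0.0225 mg/L

2.68 µg/L = 0.00268 mg/L.
After input A: C = (9.3·0.00268 + 1.18·0.11) / 10.48 = 0.01476 mg/L.
After input B: C = (10.48·0.01476 + 0.058·0.122) / 10.54 = 0.01535 mg/L.
380 L/s = 0.38 m³/s.
After input C: C = (10.54·0.01535 + 0.38·0.22) / 10.92 = 0.02248 mg/L.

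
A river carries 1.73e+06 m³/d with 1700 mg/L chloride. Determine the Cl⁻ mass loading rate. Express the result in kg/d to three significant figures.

2.94e+06 kg/d

1.73e+06 m³/d = 20.02 m³/s.
Mass flux = Q·C = 20.02 m³/s × 1700 g/m³ = 3.404e+04 g/s.
= 3.404e+04 g/s × 86.4 = 2.941e+06 kg/d.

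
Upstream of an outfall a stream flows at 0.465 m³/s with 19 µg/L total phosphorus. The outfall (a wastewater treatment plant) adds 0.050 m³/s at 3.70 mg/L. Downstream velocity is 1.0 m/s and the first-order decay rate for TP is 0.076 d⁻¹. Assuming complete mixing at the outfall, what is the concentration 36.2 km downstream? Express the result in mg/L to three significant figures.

19 µg/L = 0.019 mg/L.
After complete mixing, C₀ = (0.05·3.7 + 0.465·0.019) / 0.515 = 0.3764 mg/L.
Travel time t = 3.62e+04 m / 1.0 m/s = 3.62e+04 s = 0.419 d.
C = 0.3764·exp(−0.076·0.419) = 0.3764·0.9687 = 0.3646 mg/L.

0.365 mg/L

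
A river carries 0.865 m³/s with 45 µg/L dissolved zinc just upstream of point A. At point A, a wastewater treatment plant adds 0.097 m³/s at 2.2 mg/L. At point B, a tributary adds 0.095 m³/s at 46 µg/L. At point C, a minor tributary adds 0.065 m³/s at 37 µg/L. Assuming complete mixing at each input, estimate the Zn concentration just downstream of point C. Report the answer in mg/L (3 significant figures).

45 µg/L = 0.045 mg/L.
After input A: C = (0.865·0.045 + 0.097·2.2) / 0.962 = 0.2623 mg/L.
46 µg/L = 0.046 mg/L.
After input B: C = (0.962·0.2623 + 0.095·0.046) / 1.057 = 0.2429 mg/L.
37 µg/L = 0.037 mg/L.
After input C: C = (1.057·0.2429 + 0.065·0.037) / 1.122 = 0.2309 mg/L.

0.231 mg/L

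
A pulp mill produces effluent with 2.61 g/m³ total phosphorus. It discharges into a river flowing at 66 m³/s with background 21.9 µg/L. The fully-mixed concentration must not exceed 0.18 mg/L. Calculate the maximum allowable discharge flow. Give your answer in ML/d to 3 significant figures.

371 ML/d

21.9 µg/L = 0.0219 mg/L.
Mass balance at complete mixing: C_std·(Q_w + Q_r) = Q_w·C_e + Q_r·C_b.
Rearranging, Q_w = Q_r·(C_std − C_b)/(C_e − C_std) = 66·(0.18 − 0.0219) / (2.61 − 0.18) = 4.294 m³/s.
= 371 ML/d.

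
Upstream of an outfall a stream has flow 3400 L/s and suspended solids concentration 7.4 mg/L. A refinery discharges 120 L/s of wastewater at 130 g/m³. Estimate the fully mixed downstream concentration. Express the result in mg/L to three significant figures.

120 L/s = 0.12 m³/s.
3400 L/s = 3.4 m³/s.
Conservation of mass across the mixing zone: C = (0.12·130 + 3.4·7.4) / (0.12 + 3.4) = 40.76/3.52 = 11.58 mg/L.

11.6 mg/L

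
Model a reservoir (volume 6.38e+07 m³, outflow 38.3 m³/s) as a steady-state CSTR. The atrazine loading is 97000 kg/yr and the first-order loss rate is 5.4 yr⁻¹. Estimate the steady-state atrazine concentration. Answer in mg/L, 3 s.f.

0.0625 mg/L

Outflow Q = 38.3 m³/s × 3.156e+07 s/yr = 1.209e+09 m³/yr.
Steady-state CSTR mass balance: W = Q·C + k·V·C, so C = W/(Q + kV).
Q + kV = 1.209e+09 + 5.4·6.38e+07 = 1.553e+09 m³/yr.
C = 97000/1.553e+09 = 6.245e-05 kg/m³ = 0.06245 mg/L.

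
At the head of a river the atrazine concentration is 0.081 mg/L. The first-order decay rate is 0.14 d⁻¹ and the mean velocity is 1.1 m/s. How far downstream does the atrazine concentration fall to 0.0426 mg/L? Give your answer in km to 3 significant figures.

436 km

From C = C₀·e^(−kt), t = ln(C₀/C)/k = ln(0.081/0.0426)/0.14 = 0.6426/0.14 = 4.59 d.
Distance = v·t = 1.1 m/s × 3.966e+05 s = 4.362e+05 m = 436.2 km.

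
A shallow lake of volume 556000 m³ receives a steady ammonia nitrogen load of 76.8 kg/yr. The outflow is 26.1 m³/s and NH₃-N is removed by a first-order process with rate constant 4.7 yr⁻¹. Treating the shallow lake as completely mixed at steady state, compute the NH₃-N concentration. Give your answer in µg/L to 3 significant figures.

Outflow Q = 26.1 m³/s × 3.156e+07 s/yr = 8.237e+08 m³/yr.
Steady-state CSTR mass balance: W = Q·C + k·V·C, so C = W/(Q + kV).
Q + kV = 8.237e+08 + 4.7·556000 = 8.263e+08 m³/yr.
C = 76.8/8.263e+08 = 9.295e-08 kg/m³ = 9.295e-05 mg/L = 0.09295 µg/L.

0.0929 µg/L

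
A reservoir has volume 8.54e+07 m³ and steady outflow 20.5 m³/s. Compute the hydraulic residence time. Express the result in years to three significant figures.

0.132 yr

Q = 20.5 m³/s × 3.156e+07 s/yr = 6.469e+08 m³/yr.
Hydraulic residence time τ = V/Q = 8.54e+07/6.469e+08 = 0.132 yr.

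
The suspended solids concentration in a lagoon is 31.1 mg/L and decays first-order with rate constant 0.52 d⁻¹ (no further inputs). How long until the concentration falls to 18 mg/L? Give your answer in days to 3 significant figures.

1.05 d

t = ln(C₀/C)/k = ln(31.1/18)/0.52 = 0.5468/0.52 = 1.052 d.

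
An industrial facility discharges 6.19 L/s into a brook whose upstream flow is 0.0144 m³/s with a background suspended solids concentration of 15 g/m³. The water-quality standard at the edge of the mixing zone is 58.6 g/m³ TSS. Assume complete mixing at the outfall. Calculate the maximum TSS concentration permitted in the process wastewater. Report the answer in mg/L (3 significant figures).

160 mg/L

6.19 L/s = 0.00619 m³/s.
Mass balance: 58.6·0.02059 = 0.00619·Cₑ + 0.0144·15.
Cₑ = (1.207 − 0.216) / 0.00619 = 160 mg/L.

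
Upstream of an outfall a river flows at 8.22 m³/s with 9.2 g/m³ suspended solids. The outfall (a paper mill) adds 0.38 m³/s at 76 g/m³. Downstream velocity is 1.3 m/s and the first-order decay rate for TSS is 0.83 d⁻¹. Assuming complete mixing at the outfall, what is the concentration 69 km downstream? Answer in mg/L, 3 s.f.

After complete mixing, C₀ = (0.38·76 + 8.22·9.2) / 8.6 = 12.15 mg/L.
Travel time t = 6.9e+04 m / 1.3 m/s = 5.308e+04 s = 0.6143 d.
C = 12.15·exp(−0.83·0.6143) = 12.15·0.6006 = 7.298 mg/L.

7.30 mg/L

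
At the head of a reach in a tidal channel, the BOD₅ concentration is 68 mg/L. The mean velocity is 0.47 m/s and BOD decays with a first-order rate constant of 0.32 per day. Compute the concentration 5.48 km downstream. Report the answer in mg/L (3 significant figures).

Travel time t = 5.48 km / 0.47 m/s = 5480/0.47 = 1.166e+04 s = 0.1349 d.
First-order decay: C = 68·exp(−0.32·0.1349) = 68·0.9577 = 65.13 mg/L.

65.1 mg/L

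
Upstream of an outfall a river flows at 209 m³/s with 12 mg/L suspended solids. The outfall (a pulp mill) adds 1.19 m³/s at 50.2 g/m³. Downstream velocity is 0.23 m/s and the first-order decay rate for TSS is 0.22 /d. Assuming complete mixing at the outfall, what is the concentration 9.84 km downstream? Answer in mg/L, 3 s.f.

11.0 mg/L

After complete mixing, C₀ = (1.19·50.2 + 209·12) / 210.2 = 12.22 mg/L.
Travel time t = 9840 m / 0.23 m/s = 4.278e+04 s = 0.4952 d.
C = 12.22·exp(−0.22·0.4952) = 12.22·0.8968 = 10.96 mg/L.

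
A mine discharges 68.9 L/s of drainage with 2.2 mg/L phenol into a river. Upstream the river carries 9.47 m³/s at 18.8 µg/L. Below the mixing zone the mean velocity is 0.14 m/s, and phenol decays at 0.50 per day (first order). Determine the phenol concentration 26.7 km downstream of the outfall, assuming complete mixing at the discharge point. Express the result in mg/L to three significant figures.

68.9 L/s = 0.0689 m³/s.
18.8 µg/L = 0.0188 mg/L.
After complete mixing, C₀ = (0.0689·2.2 + 9.47·0.0188) / 9.539 = 0.03455 mg/L.
Travel time t = 2.67e+04 m / 0.14 m/s = 1.907e+05 s = 2.207 d.
C = 0.03455·exp(−0.50·2.207) = 0.03455·0.3317 = 0.01146 mg/L.

0.0115 mg/L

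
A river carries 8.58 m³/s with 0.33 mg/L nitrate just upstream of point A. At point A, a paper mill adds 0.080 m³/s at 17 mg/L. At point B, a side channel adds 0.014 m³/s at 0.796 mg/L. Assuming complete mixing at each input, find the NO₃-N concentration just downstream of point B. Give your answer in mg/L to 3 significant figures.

After input A: C = (8.58·0.33 + 0.08·17) / 8.66 = 0.484 mg/L.
After input B: C = (8.66·0.484 + 0.014·0.796) / 8.674 = 0.4845 mg/L.

0.484 mg/L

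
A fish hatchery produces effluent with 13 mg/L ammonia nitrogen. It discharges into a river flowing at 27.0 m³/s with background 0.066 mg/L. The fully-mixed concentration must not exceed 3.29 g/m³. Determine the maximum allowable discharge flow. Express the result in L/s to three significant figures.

Mass balance at complete mixing: C_std·(Q_w + Q_r) = Q_w·C_e + Q_r·C_b.
Rearranging, Q_w = Q_r·(C_std − C_b)/(C_e − C_std) = 27.0·(3.29 − 0.066) / (13 − 3.29) = 8.965 m³/s.
= 8965 L/s.

8960 L/s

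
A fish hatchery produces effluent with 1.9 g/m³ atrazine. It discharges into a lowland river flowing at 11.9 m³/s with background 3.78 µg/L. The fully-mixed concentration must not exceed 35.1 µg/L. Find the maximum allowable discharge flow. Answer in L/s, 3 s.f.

3.78 µg/L = 0.00378 mg/L.
35.1 µg/L = 0.0351 mg/L.
Mass balance at complete mixing: C_std·(Q_w + Q_r) = Q_w·C_e + Q_r·C_b.
Rearranging, Q_w = Q_r·(C_std − C_b)/(C_e − C_std) = 11.9·(0.0351 − 0.00378) / (1.9 − 0.0351) = 0.1999 m³/s.
= 199.9 L/s.

200 L/s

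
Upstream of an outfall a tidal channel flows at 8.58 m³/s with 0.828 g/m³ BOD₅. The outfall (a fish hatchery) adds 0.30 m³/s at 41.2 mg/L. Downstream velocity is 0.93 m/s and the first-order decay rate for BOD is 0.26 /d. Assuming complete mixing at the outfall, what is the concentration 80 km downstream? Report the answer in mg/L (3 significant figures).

After complete mixing, C₀ = (0.3·41.2 + 8.58·0.828) / 8.88 = 2.192 mg/L.
Travel time t = 8e+04 m / 0.93 m/s = 8.602e+04 s = 0.9956 d.
C = 2.192·exp(−0.26·0.9956) = 2.192·0.7719 = 1.692 mg/L.

1.69 mg/L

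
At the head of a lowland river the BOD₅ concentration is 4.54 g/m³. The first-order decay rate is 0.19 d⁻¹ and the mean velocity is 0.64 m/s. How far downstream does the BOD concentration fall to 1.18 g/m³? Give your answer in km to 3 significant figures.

From C = C₀·e^(−kt), t = ln(C₀/C)/k = ln(4.54/1.18)/0.19 = 1.347/0.19 = 7.092 d.
Distance = v·t = 0.64 m/s × 6.127e+05 s = 3.921e+05 m = 392.1 km.

392 km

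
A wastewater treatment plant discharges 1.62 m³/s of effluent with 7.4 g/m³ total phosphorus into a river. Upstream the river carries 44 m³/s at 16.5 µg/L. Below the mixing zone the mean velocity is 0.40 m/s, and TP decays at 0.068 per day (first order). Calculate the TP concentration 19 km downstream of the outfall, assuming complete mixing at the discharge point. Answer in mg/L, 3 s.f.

0.268 mg/L

16.5 µg/L = 0.0165 mg/L.
After complete mixing, C₀ = (1.62·7.4 + 44·0.0165) / 45.62 = 0.2787 mg/L.
Travel time t = 1.9e+04 m / 0.40 m/s = 4.75e+04 s = 0.5498 d.
C = 0.2787·exp(−0.068·0.5498) = 0.2787·0.9633 = 0.2685 mg/L.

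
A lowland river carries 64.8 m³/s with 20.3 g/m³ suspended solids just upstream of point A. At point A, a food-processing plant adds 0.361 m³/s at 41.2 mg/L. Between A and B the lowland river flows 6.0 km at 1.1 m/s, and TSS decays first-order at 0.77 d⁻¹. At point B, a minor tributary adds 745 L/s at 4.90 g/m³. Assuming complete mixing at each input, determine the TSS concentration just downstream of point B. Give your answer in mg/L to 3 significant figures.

19.3 mg/L

After input A: C = (64.8·20.3 + 0.361·41.2) / 65.16 = 20.42 mg/L.
Over the 6.0 km reach to input B (t = 5455 s = 0.06313 d), decay gives C = 20.42·exp(−0.77·0.06313) = 19.45 mg/L.
745 L/s = 0.745 m³/s.
After input B: C = (65.16·19.45 + 0.745·4.9) / 65.91 = 19.28 mg/L.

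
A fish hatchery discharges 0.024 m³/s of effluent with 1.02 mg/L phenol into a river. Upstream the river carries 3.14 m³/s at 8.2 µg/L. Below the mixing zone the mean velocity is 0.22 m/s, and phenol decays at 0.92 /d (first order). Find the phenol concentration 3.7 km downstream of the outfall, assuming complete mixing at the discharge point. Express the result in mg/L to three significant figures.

8.2 µg/L = 0.0082 mg/L.
After complete mixing, C₀ = (0.024·1.02 + 3.14·0.0082) / 3.164 = 0.01587 mg/L.
Travel time t = 3700 m / 0.22 m/s = 1.682e+04 s = 0.1947 d.
C = 0.01587·exp(−0.92·0.1947) = 0.01587·0.836 = 0.01327 mg/L.

0.0133 mg/L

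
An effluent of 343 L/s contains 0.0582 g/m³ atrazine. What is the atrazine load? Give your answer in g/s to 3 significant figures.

343 L/s = 0.343 m³/s.
Mass flux = Q·C = 0.343 m³/s × 0.0582 g/m³ = 0.01996 g/s.

0.0200 g/s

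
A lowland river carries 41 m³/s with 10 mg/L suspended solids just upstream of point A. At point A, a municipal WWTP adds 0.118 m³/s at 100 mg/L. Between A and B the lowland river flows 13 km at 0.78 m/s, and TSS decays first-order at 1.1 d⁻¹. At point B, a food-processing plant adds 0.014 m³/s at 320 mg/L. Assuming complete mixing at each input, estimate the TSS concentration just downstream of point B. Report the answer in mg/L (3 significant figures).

8.40 mg/L

After input A: C = (41·10 + 0.118·100) / 41.12 = 10.26 mg/L.
Over the 13 km reach to input B (t = 1.667e+04 s = 0.1929 d), decay gives C = 10.26·exp(−1.1·0.1929) = 8.297 mg/L.
After input B: C = (41.12·8.297 + 0.014·320) / 41.13 = 8.403 mg/L.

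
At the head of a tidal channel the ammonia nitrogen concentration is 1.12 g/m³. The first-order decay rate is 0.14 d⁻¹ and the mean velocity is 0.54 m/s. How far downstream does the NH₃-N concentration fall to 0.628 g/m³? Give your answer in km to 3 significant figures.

From C = C₀·e^(−kt), t = ln(C₀/C)/k = ln(1.12/0.628)/0.14 = 0.5785/0.14 = 4.132 d.
Distance = v·t = 0.54 m/s × 3.57e+05 s = 1.928e+05 m = 192.8 km.

193 km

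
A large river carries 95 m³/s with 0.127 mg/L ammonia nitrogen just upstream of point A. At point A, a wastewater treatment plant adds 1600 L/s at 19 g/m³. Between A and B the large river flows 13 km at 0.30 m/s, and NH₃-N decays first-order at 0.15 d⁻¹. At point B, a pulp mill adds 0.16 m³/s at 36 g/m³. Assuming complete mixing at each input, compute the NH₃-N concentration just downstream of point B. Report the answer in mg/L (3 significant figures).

1600 L/s = 1.6 m³/s.
After input A: C = (95·0.127 + 1.6·19) / 96.6 = 0.4396 mg/L.
Over the 13 km reach to input B (t = 4.333e+04 s = 0.5015 d), decay gives C = 0.4396·exp(−0.15·0.5015) = 0.4077 mg/L.
After input B: C = (96.6·0.4077 + 0.16·36) / 96.76 = 0.4666 mg/L.

0.467 mg/L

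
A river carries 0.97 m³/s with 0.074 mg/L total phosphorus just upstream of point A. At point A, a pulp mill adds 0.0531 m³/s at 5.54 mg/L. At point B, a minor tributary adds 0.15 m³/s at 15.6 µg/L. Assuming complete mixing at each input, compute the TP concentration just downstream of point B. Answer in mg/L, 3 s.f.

0.314 mg/L

After input A: C = (0.97·0.074 + 0.0531·5.54) / 1.023 = 0.3577 mg/L.
15.6 µg/L = 0.0156 mg/L.
After input B: C = (1.023·0.3577 + 0.15·0.0156) / 1.173 = 0.3139 mg/L.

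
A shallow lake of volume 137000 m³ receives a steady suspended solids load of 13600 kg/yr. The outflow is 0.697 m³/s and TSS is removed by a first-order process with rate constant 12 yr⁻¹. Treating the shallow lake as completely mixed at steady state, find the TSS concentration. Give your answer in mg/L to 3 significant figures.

Outflow Q = 0.697 m³/s × 3.156e+07 s/yr = 2.2e+07 m³/yr.
Steady-state CSTR mass balance: W = Q·C + k·V·C, so C = W/(Q + kV).
Q + kV = 2.2e+07 + 12·137000 = 2.364e+07 m³/yr.
C = 13600/2.364e+07 = 0.0005753 kg/m³ = 0.5753 mg/L.

0.575 mg/L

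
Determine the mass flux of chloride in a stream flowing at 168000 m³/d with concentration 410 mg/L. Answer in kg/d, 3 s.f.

168000 m³/d = 1.944 m³/s.
Mass flux = Q·C = 1.944 m³/s × 410 g/m³ = 797.2 g/s.
= 797.2 g/s × 86.4 = 6.888e+04 kg/d.

68900 kg/d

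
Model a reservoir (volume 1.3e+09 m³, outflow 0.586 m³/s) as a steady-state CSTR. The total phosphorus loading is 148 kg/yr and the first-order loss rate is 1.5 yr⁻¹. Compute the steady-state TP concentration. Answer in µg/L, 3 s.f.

0.0752 µg/L

Outflow Q = 0.586 m³/s × 3.156e+07 s/yr = 1.849e+07 m³/yr.
Steady-state CSTR mass balance: W = Q·C + k·V·C, so C = W/(Q + kV).
Q + kV = 1.849e+07 + 1.5·1.3e+09 = 1.968e+09 m³/yr.
C = 148/1.968e+09 = 7.518e-08 kg/m³ = 7.518e-05 mg/L = 0.07518 µg/L.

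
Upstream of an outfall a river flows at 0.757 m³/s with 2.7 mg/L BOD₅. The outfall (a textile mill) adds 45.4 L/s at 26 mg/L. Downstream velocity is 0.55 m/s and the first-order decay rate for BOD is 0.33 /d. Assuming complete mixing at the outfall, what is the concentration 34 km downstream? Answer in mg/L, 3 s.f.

3.17 mg/L

45.4 L/s = 0.0454 m³/s.
After complete mixing, C₀ = (0.0454·26 + 0.757·2.7) / 0.8024 = 4.018 mg/L.
Travel time t = 3.4e+04 m / 0.55 m/s = 6.182e+04 s = 0.7155 d.
C = 4.018·exp(−0.33·0.7155) = 4.018·0.7897 = 3.173 mg/L.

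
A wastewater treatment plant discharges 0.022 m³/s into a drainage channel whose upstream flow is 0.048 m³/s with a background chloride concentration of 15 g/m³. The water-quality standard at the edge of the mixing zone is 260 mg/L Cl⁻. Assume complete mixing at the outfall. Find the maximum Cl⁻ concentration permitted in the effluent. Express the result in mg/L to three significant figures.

Mass balance: 260·0.07 = 0.022·Cₑ + 0.048·15.
Cₑ = (18.2 − 0.72) / 0.022 = 794.5 mg/L.

795 mg/L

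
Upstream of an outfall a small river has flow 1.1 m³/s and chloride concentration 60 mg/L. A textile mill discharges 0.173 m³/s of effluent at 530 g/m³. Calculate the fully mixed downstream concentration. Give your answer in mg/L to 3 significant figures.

By mass balance at complete mixing, C = (0.173·530 + 1.1·60) / (0.173 + 1.1) = 157.7/1.273 = 123.9 mg/L.

124 mg/L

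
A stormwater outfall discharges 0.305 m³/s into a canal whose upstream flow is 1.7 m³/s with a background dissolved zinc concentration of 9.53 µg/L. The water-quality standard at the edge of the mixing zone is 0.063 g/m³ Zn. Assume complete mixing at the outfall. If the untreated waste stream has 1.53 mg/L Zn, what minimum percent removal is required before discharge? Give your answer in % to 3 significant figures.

9.53 µg/L = 0.00953 mg/L.
Mass balance: 0.063·2.005 = 0.305·Cₑ + 1.7·0.00953.
Cₑ = (0.1263 − 0.0162) / 0.305 = 0.361 mg/L.
Required removal = 1 − 0.361/1.53 = 76.4 %.

76.4 %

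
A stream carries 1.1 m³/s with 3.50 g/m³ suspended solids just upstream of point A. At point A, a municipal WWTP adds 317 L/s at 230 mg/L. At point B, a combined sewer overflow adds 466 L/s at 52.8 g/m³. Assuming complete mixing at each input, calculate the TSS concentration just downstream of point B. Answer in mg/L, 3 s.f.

53.8 mg/L

317 L/s = 0.317 m³/s.
After input A: C = (1.1·3.5 + 0.317·230) / 1.417 = 54.17 mg/L.
466 L/s = 0.466 m³/s.
After input B: C = (1.417·54.17 + 0.466·52.8) / 1.883 = 53.83 mg/L.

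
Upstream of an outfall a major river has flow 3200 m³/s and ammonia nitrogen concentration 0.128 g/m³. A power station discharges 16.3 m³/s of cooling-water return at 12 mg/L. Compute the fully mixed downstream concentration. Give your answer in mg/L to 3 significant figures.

By mass balance at complete mixing, C = (16.3·12 + 3200·0.128) / (16.3 + 3200) = 605.2/3216 = 0.1882 mg/L.

0.188 mg/L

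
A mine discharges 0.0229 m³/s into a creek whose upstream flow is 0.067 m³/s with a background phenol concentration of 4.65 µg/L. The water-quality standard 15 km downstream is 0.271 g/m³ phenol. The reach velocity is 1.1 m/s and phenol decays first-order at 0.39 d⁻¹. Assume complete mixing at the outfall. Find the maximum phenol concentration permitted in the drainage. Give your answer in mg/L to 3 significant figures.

1.12 mg/L

4.65 µg/L = 0.00465 mg/L.
Travel time to the compliance point: t = 1.5e+04/1.1 = 1.364e+04 s = 0.1578 d; decay factor exp(−0.39·0.1578) = 0.9403.
So the concentration just after mixing may be at most 0.271/0.9403 = 0.2882 mg/L.
Mass balance: 0.2882·0.0899 = 0.0229·Cₑ + 0.067·0.00465.
Cₑ = (0.02591 − 0.0003116) / 0.0229 = 1.118 mg/L.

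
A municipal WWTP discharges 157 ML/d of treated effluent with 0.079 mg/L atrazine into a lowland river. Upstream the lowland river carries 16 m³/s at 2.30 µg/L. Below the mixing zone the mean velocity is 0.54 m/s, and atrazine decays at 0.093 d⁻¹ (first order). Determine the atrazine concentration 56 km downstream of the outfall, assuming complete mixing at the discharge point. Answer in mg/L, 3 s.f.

0.00905 mg/L

157 ML/d = 1.817 m³/s.
2.30 µg/L = 0.0023 mg/L.
After complete mixing, C₀ = (1.817·0.079 + 16·0.0023) / 17.82 = 0.01012 mg/L.
Travel time t = 5.6e+04 m / 0.54 m/s = 1.037e+05 s = 1.2 d.
C = 0.01012·exp(−0.093·1.2) = 0.01012·0.8944 = 0.009053 mg/L.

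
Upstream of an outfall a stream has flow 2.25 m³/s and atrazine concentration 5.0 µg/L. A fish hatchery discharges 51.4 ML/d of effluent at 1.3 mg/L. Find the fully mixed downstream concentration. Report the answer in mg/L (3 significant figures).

0.276 mg/L

51.4 ML/d = 0.5949 m³/s.
5.0 µg/L = 0.005 mg/L.
By mass balance at complete mixing, C = (0.5949·1.3 + 2.25·0.005) / (0.5949 + 2.25) = 0.7846/2.845 = 0.2758 mg/L.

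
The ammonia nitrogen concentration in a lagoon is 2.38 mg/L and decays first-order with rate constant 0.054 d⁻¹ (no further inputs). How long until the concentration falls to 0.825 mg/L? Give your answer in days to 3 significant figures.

t = ln(C₀/C)/k = ln(2.38/0.825)/0.054 = 1.059/0.054 = 19.62 d.

19.6 d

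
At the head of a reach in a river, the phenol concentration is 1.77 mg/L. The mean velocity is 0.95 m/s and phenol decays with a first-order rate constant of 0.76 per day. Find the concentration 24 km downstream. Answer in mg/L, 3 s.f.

1.42 mg/L

Travel time t = 24 km / 0.95 m/s = 2.4e+04/0.95 = 2.526e+04 s = 0.2924 d.
First-order decay: C = 1.77·exp(−0.76·0.2924) = 1.77·0.8007 = 1.417 mg/L.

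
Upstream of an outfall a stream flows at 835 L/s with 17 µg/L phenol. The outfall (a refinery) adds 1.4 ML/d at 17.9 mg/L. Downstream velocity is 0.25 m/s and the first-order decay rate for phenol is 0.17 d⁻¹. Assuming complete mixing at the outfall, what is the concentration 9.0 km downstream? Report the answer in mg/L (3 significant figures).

0.333 mg/L

1.4 ML/d = 0.0162 m³/s.
835 L/s = 0.835 m³/s.
17 µg/L = 0.017 mg/L.
After complete mixing, C₀ = (0.0162·17.9 + 0.835·0.017) / 0.8512 = 0.3574 mg/L.
Travel time t = 9000 m / 0.25 m/s = 3.6e+04 s = 0.4167 d.
C = 0.3574·exp(−0.17·0.4167) = 0.3574·0.9316 = 0.333 mg/L.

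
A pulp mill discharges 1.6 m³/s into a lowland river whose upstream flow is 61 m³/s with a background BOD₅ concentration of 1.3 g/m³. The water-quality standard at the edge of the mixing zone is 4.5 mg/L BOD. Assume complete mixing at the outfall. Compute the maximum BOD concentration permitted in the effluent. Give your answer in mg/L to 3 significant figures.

Mass balance: 4.5·62.6 = 1.6·Cₑ + 61·1.3.
Cₑ = (281.7 − 79.3) / 1.6 = 126.5 mg/L.

126 mg/L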